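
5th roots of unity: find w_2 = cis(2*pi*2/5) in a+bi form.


Angle = 360*2/5 = 144°
a = cos(144°) = -0.8090
b = sin(144°) = 0.5878

-0.8090 + 0.5878i


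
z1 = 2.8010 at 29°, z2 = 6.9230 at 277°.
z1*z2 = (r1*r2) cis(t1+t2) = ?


r = 2.8010 * 6.9230 = 19.3913
theta = 29° + 277° = 306° = 306° (mod 360)

19.3913 cis(306°)


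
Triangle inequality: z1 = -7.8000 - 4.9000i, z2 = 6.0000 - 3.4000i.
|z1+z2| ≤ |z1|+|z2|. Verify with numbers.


|z1| = sqrt((-7.8)^2 + (-4.9)^2) = sqrt(84.85) = 9.2114
|z2| = sqrt(6^2 + (-3.4)^2) = sqrt(47.56) = 6.8964
z1+z2 = -1.8000 - 8.3000i
|z1+z2| = sqrt(72.13) = 8.4929
|z1|+|z2| = 9.2114 + 6.8964 = 16.1078

|z1+z2| = 8.4929 ≤ |z1|+|z2| = 16.1078 (verified)


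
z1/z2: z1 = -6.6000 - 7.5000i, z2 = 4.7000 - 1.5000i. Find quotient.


Conjugate of z2 = 4.7000 + 1.5000i
Numerator: (-6.6000 - 7.5000i)(4.7000 + 1.5000i) = -19.7700 - 45.1500i
Denominator: 4.7^2 + (-1.5)^2 = 24.34
Result = (-19.7700 - 45.1500i)/24.34

-0.8122 - 1.8550i


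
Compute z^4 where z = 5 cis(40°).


r^4 = 5^4 = 625
n*theta = 4*40° = 160° = 160° (mod 360)
a = 625*cos(160°) = -587.3079
b = 625*sin(160°) = 213.7626

625 cis(160°) = -587.3079 + 213.7626i


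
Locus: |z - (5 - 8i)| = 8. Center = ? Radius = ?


|z - z0| = r is a circle with center z0 and radius r.
Center = (5, -8), radius = 8

Circle with center (5, -8) and radius 8


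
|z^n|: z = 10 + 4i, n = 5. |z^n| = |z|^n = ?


|z| = sqrt(100+16) = sqrt(116) = 10.7703
|z^5| = |z|^5 = (sqrt(116))^5 = 116^2 * sqrt(116) = 13456*sqrt(116)

|z^5| = 13456*sqrt(116) ≈ 144925.5553


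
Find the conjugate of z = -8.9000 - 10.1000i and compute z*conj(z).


z_bar = -8.9000 + 10.1000i
z*z_bar = (-8.9)^2 + (-10.1)^2 = 79.21 + 102.01 = 181.22

z_bar = -8.9000 + 10.1000i, z*z_bar = 181.22


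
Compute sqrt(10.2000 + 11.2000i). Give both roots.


|z| = sqrt(104.04+125.44) = 15.1486
sqrt((|z|+a)/2) = sqrt((15.1486+10.2)/2) = sqrt(12.6743) = 3.5601
sqrt((|z|-a)/2) = sqrt((15.1486-10.2)/2) = sqrt(2.4743) = 1.5730

±(3.5601 + 1.5730i) i.e. 3.5601 + 1.5730i and -3.5601 - 1.5730i


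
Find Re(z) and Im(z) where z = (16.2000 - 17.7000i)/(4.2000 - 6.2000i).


Multiply by conjugate: (16.2000 - 17.7000i)(4.2000 + 6.2000i) / (4.2^2 + (-6.2)^2)
Numerator real = 16.2*4.2 - (17.7)*(-6.2) = 177.78
Numerator imag = -17.7*4.2 - 16.2*(-6.2) = 26.1
Denominator = 56.08
Re(z) = 177.78/56.08 = 3.1701
Im(z) = 26.1/56.08 = 0.4654

Re(z) = 3.1701, Im(z) = 0.4654


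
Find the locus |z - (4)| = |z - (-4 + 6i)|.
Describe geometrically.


Equal distances means the locus is the perpendicular bisector of z1 and z2.
Midpoint = ((4+(-4))/2, (0+6)/2) = (0, 3.0000)

Perpendicular bisector through (0, 3.0000)


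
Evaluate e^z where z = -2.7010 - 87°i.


e^-2.7010 = 0.0671
cos(-87°) = 0.0523
sin(-87°) = -0.9986
Real = 0.0671*0.0523 = 0.0035
Imag = 0.0671*(-0.9986) = -0.0670

0.0035 - 0.0670i


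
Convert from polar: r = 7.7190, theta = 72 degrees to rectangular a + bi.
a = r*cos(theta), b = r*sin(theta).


a = 7.7190*cos(72°) = 7.7190*0.30902 = 2.3853
b = 7.7190*sin(72°) = 7.7190*0.95106 = 7.3412

2.3853 + 7.3412i


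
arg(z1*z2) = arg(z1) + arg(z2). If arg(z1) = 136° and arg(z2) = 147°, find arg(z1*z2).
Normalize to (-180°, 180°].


arg(z1*z2) = 136° + 147° = 283°
Normalized to (-180°, 180°]: -77°

-77°


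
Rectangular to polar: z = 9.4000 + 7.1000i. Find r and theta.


r = sqrt(88.36+50.41) = sqrt(138.77) = 11.7801
theta = atan2(7.1, 9.4) = 37.0644 degrees

r = 11.7801, theta = 37.0644 degrees


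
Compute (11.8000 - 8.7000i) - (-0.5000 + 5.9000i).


Real: 11.8 + 0.5 = 12.3
Imag: -8.7 - 5.9 = -14.6

12.3000 - 14.6000i


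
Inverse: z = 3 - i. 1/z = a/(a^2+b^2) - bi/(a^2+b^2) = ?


|z|^2 = 9+1 = 10
1/z = (3 + 1i)/10

1/z = 0.3000 + 0.1000i


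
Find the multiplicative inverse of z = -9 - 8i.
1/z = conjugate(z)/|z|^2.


|z|^2 = 81+64 = 145
1/z = (-9 + 8i)/145

1/z = -0.0621 + 0.0552i


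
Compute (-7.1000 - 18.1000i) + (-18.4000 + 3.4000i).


Real: -7.1 - 18.4 = -25.5
Imag: -18.1 + 3.4 = -14.7

-25.5000 - 14.7000i


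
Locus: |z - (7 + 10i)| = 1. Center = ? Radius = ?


|z - z0| = r is a circle with center z0 and radius r.
Center = (7, 10), radius = 1

Circle with center (7, 10) and radius 1


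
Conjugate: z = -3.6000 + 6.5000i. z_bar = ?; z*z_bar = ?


z_bar = -3.6000 - 6.5000i
z*z_bar = (-3.6)^2 + 6.5^2 = 12.96 + 42.25 = 55.21

z_bar = -3.6000 - 6.5000i, z*z_bar = 55.21


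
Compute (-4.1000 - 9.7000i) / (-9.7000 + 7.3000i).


Conjugate of z2 = -9.7000 - 7.3000i
Numerator: (-4.1000 - 9.7000i)(-9.7000 - 7.3000i) = -31.0400 + 124.0200i
Denominator: (-9.7)^2 + 7.3^2 = 147.38
Result = (-31.0400 + 124.0200i)/147.38

-0.2106 + 0.8415i


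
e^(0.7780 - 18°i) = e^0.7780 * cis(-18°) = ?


e^0.7780 = 2.1771
cos(-18°) = 0.9511
sin(-18°) = -0.30902
Real = 2.1771*0.9511 = 2.0706
Imag = 2.1771*(-0.30902) = -0.6728

2.0706 - 0.6728i


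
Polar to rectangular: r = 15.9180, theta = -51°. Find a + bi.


a = 15.9180*cos(-51°) = 15.9180*0.62932 = 10.0175
b = 15.9180*sin(-51°) = 15.9180*(-0.777146) = -12.3706

10.0175 - 12.3706i


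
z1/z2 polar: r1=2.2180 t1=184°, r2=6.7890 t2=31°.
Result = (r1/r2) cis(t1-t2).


r = 2.2180 / 6.7890 = 0.3267
theta = 184° - 31° = 153° = 153° (mod 360)

0.3267 cis(153°)


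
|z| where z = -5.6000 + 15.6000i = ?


|z| = sqrt((-5.6)^2 + 15.6^2) = sqrt(31.36 + 243.36) = sqrt(274.72) = 16.5747

|z| = 16.5747


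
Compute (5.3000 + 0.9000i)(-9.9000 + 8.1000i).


Real = 5.3*(-9.9) - 0.9*8.1 = -52.47 - 7.29 = -59.76
Imag = 5.3*8.1 - (9.9)*0.9 = 42.93 - (8.91) = 34.02

-59.7600 + 34.0200i


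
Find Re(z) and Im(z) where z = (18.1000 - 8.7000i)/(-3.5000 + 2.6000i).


Multiply by conjugate: (18.1000 - 8.7000i)(-3.5000 - 2.6000i) / ((-3.5)^2 + 2.6^2)
Numerator real = 18.1*(-3.5) - (8.7)*2.6 = -85.97
Numerator imag = -8.7*(-3.5) - 18.1*2.6 = -16.61
Denominator = 19.01
Re(z) = -85.97/19.01 = -4.5224
Im(z) = -16.61/19.01 = -0.8738

Re(z) = -4.5224, Im(z) = -0.8738


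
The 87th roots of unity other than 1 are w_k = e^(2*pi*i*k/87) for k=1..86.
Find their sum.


With w = e^(2*pi*i/87), all 87 of the 87th roots of unity w^0 = 1, w, ..., w^(86) sum to 0: 1 + w + ... + w^(86) = (1 - w^87)/(1 - w) = 0 since w^87 = 1, w ≠ 1.
Removing the root 1: w + w^2 + ... + w^(86) = 0 - 1 = -1

Sum = -1


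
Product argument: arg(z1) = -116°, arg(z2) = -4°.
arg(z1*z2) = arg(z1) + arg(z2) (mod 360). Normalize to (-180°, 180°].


arg(z1*z2) = -116° - 4° = -120°
Normalized to (-180°, 180°]: -120°

-120°


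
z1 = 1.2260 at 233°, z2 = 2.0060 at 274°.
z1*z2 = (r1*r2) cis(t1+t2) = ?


r = 1.2260 * 2.0060 = 2.4594
theta = 233° + 274° = 507° = 147° (mod 360)

2.4594 cis(147°)


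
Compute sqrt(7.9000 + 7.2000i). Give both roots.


|z| = sqrt(62.41+51.84) = 10.6888
sqrt((|z|+a)/2) = sqrt((10.6888+7.9)/2) = sqrt(9.2944) = 3.0487
sqrt((|z|-a)/2) = sqrt((10.6888-7.9)/2) = sqrt(1.3944) = 1.1808

±(3.0487 + 1.1808i) i.e. 3.0487 + 1.1808i and -3.0487 - 1.1808i


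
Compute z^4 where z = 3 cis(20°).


r^4 = 3^4 = 81
n*theta = 4*20° = 80° = 80° (mod 360)
a = 81*cos(80°) = 14.0655
b = 81*sin(80°) = 79.7694

81 cis(80°) = 14.0655 + 79.7694i


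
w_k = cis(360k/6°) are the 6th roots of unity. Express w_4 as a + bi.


Angle = 360*4/6 = 240°
a = cos(240°) = -0.5000
b = sin(240°) = -0.8660

-0.5000 - 0.8660i


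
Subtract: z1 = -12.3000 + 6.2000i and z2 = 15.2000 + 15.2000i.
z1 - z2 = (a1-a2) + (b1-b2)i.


Real: -12.3 - 15.2 = -27.5
Imag: 6.2 - 15.2 = -9

-27.5000 - 9.0000i


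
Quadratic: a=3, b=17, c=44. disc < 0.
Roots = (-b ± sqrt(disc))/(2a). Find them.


disc = 17^2 - 4*3*44 = 289 - 528 = -239
sqrt(|disc|) = sqrt(239) = 15.4596
Real part = -17/(2*3) = -2.8333
Imag part = 15.4596/(2*3) = 2.5766

-2.8333 ± 2.5766i


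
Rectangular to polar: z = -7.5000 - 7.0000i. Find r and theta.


r = sqrt(56.25+49) = sqrt(105.25) = 10.2591
theta = atan2(-7, -7.5) = -136.9749 degrees

r = 10.2591, theta = -136.9749 degrees


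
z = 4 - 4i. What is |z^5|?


|z| = sqrt(16+16) = sqrt(32) = 5.6569
|z^5| = |z|^5 = (sqrt(32))^5 = 32^2 * sqrt(32) = 1024*sqrt(32)

|z^5| = 1024*sqrt(32) ≈ 5792.6188


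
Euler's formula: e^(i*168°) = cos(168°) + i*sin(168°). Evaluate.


cos(168°) = -0.9781
sin(168°) = 0.2079

e^(i*168°) = -0.9781 + 0.2079i


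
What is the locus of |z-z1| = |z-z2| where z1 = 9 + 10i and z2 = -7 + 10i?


Equal distances means the locus is the perpendicular bisector of z1 and z2.
Midpoint = ((9+(-7))/2, (10+10)/2) = (1.0000, 10.0000)

Perpendicular bisector through (1.0000, 10.0000)


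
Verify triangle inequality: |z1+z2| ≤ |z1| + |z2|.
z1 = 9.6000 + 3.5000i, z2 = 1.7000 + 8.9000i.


|z1| = sqrt(9.6^2 + 3.5^2) = sqrt(104.41) = 10.2181
|z2| = sqrt(1.7^2 + 8.9^2) = sqrt(82.1) = 9.0609
z1+z2 = 11.3000 + 12.4000i
|z1+z2| = sqrt(281.45) = 16.7765
|z1|+|z2| = 10.2181 + 9.0609 = 19.2790

|z1+z2| = 16.7765 ≤ |z1|+|z2| = 19.2790 (verified)


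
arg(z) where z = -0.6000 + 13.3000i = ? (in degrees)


Re = -0.6, Im = 13.3
arg = atan2(13.3, -0.6) = 92.5830 degrees

arg(z) = 92.5830 degrees


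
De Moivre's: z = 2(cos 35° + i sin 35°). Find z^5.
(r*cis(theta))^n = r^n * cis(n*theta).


r^5 = 2^5 = 32
n*theta = 5*35° = 175° = 175° (mod 360)
a = 32*cos(175°) = -31.8782
b = 32*sin(175°) = 2.7890

32 cis(175°) = -31.8782 + 2.7890i


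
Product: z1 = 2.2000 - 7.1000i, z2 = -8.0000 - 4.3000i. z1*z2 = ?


Real = 2.2*(-8) - (-7.1)*(-4.3) = -17.6 - 30.53 = -48.13
Imag = 2.2*(-4.3) - (8)*(-7.1) = -9.46 + 56.8 = 47.34

-48.1300 + 47.3400i


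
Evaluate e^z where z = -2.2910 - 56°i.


e^-2.2910 = 0.1012
cos(-56°) = 0.5592
sin(-56°) = -0.829
Real = 0.1012*0.5592 = 0.0566
Imag = 0.1012*(-0.829) = -0.0839

0.0566 - 0.0839i


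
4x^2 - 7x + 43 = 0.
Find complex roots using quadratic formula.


disc = (-7)^2 - 4*4*43 = 49 - 688 = -639
sqrt(|disc|) = sqrt(639) = 25.2784
Real part = 7/(2*4) = 0.8750
Imag part = 25.2784/(2*4) = 3.1598

0.8750 ± 3.1598i


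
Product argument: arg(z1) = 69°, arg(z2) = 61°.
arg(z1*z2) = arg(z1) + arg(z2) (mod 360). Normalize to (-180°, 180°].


arg(z1*z2) = 69° + 61° = 130°
Normalized to (-180°, 180°]: 130°

130°


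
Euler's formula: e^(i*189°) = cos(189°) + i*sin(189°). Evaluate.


cos(189°) = -0.9877
sin(189°) = -0.1564

e^(i*189°) = -0.9877 - 0.1564i


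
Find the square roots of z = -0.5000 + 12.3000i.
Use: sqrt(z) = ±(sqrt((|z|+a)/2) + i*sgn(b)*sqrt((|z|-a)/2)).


|z| = sqrt(0.25+151.29) = 12.3102
sqrt((|z|+a)/2) = sqrt((12.3102+(-0.5))/2) = sqrt(5.9051) = 2.4300
sqrt((|z|-a)/2) = sqrt((12.3102-(-0.5))/2) = sqrt(6.4051) = 2.5308

±(2.4300 + 2.5308i) i.e. 2.4300 + 2.5308i and -2.4300 - 2.5308i


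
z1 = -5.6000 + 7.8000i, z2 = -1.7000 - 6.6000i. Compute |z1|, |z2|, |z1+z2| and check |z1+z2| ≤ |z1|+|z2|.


|z1| = sqrt((-5.6)^2 + 7.8^2) = sqrt(92.2) = 9.6021
|z2| = sqrt((-1.7)^2 + (-6.6)^2) = sqrt(46.45) = 6.8154
z1+z2 = -7.3000 + 1.2000i
|z1+z2| = sqrt(54.73) = 7.3980
|z1|+|z2| = 9.6021 + 6.8154 = 16.4175

|z1+z2| = 7.3980 ≤ |z1|+|z2| = 16.4175 (verified)


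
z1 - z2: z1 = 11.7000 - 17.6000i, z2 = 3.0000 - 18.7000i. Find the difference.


Real: 11.7 - 3 = 8.7
Imag: -17.6 + 18.7 = 1.1

8.7000 + 1.1000i


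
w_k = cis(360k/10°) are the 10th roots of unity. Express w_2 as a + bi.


Angle = 360*2/10 = 72°
a = cos(72°) = 0.3090
b = sin(72°) = 0.9511

0.3090 + 0.9511i


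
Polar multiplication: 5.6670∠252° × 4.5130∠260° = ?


r = 5.6670 * 4.5130 = 25.5752
theta = 252° + 260° = 512° = 152° (mod 360)

25.5752 cis(152°)


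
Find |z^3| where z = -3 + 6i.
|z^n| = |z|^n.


|z| = sqrt(9+36) = sqrt(45) = 6.7082
|z^3| = |z|^3 = (sqrt(45))^3 = 45*sqrt(45)

|z^3| = 45*sqrt(45) ≈ 301.8692


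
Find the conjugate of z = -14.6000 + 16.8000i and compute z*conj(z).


z_bar = -14.6000 - 16.8000i
z*z_bar = (-14.6)^2 + 16.8^2 = 213.16 + 282.24 = 495.4

z_bar = -14.6000 - 16.8000i, z*z_bar = 495.4


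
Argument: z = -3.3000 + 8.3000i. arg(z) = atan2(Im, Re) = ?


Re = -3.3, Im = 8.3
arg = atan2(8.3, -3.3) = 111.6823 degrees

arg(z) = 111.6823 degrees


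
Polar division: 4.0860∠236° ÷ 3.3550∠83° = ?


r = 4.0860 / 3.3550 = 1.2179
theta = 236° - 83° = 153° = 153° (mod 360)

1.2179 cis(153°)


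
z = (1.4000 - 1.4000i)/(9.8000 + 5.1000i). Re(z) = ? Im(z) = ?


Multiply by conjugate: (1.4000 - 1.4000i)(9.8000 - 5.1000i) / (9.8^2 + 5.1^2)
Numerator real = 1.4*9.8 - (1.4)*5.1 = 6.58
Numerator imag = -1.4*9.8 - 1.4*5.1 = -20.86
Denominator = 122.05
Re(z) = 6.58/122.05 = 0.0539
Im(z) = -20.86/122.05 = -0.1709

Re(z) = 0.0539, Im(z) = -0.1709


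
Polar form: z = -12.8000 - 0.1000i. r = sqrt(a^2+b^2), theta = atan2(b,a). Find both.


r = sqrt(163.84+0.01) = sqrt(163.85) = 12.8004
theta = atan2(-0.1, -12.8) = -179.5524 degrees

r = 12.8004, theta = -179.5524 degrees


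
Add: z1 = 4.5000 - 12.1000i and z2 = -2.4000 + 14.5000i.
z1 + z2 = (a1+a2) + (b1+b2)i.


Real: 4.5 - 2.4 = 2.1
Imag: -12.1 + 14.5 = 2.4

2.1000 + 2.4000i


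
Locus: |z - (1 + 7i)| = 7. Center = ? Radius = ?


|z - z0| = r is a circle with center z0 and radius r.
Center = (1, 7), radius = 7

Circle with center (1, 7) and radius 7


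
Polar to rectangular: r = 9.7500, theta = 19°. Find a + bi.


a = 9.7500*cos(19°) = 9.7500*0.94552 = 9.2188
b = 9.7500*sin(19°) = 9.7500*0.32557 = 3.1743

9.2188 + 3.1743i


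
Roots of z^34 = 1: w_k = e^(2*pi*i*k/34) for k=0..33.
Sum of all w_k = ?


The sum of all 34th roots of unity is 0.
Geometric series: (1 - w^34)/(1 - w) = (1-1)/(1-w) = 0 since w^34 = 1, w ≠ 1.
Alternatively: coefficient of z^33 in z^34 - 1 is 0.

0


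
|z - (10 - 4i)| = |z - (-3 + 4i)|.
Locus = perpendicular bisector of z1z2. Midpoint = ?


Equal distances means the locus is the perpendicular bisector of z1 and z2.
Midpoint = ((10+(-3))/2, (-4+4)/2) = (3.5000, 0)

Perpendicular bisector through (3.5000, 0)


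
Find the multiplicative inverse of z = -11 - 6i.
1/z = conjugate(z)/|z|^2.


|z|^2 = 121+36 = 157
1/z = (-11 + 6i)/157

1/z = -0.0701 + 0.0382i


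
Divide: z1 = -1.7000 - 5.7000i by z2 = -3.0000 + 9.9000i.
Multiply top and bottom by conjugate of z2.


Conjugate of z2 = -3.0000 - 9.9000i
Numerator: (-1.7000 - 5.7000i)(-3.0000 - 9.9000i) = -51.3300 + 33.9300i
Denominator: (-3)^2 + 9.9^2 = 107.01
Result = (-51.3300 + 33.9300i)/107.01

-0.4797 + 0.3171i


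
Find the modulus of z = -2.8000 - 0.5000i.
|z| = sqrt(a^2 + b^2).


|z| = sqrt((-2.8)^2 + (-0.5)^2) = sqrt(7.84 + 0.25) = sqrt(8.09) = 2.8443

|z| = 2.8443


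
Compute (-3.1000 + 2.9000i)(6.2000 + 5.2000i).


Real = -3.1*6.2 - 2.9*5.2 = -19.22 - 15.08 = -34.3
Imag = -3.1*5.2 + 6.2*2.9 = -16.12 + 17.98 = 1.86

-34.3000 + 1.8600i


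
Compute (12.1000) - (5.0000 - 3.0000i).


Real: 12.1 - 5 = 7.1
Imag: 0 + 3 = 3

7.1000 + 3.0000i


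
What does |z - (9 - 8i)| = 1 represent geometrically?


|z - z0| = r is a circle with center z0 and radius r.
Center = (9, -8), radius = 1

Circle with center (9, -8) and radius 1


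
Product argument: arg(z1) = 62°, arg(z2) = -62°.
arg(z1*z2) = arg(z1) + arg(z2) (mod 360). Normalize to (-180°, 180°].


arg(z1*z2) = 62° - 62° = 0°
Normalized to (-180°, 180°]: 0°

0°


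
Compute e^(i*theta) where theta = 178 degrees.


cos(178°) = -0.9994
sin(178°) = 0.0349

e^(i*178°) = -0.9994 + 0.0349i


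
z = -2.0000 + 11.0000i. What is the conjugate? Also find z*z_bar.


z_bar = -2.0000 - 11.0000i
z*z_bar = (-2)^2 + 11^2 = 4 + 121 = 125

z_bar = -2.0000 - 11.0000i, z*z_bar = 125


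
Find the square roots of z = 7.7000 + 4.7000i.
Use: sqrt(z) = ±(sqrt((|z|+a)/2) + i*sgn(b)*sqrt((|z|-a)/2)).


|z| = sqrt(59.29+22.09) = 9.0211
sqrt((|z|+a)/2) = sqrt((9.0211+7.7)/2) = sqrt(8.3605) = 2.8915
sqrt((|z|-a)/2) = sqrt((9.0211-7.7)/2) = sqrt(0.6605) = 0.8127

±(2.8915 + 0.8127i) i.e. 2.8915 + 0.8127i and -2.8915 - 0.8127i


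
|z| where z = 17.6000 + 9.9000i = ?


|z| = sqrt(17.6^2 + 9.9^2) = sqrt(309.76 + 98.01) = sqrt(407.77) = 20.1933

|z| = 20.1933


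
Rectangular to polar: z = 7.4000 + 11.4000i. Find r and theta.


r = sqrt(54.76+129.96) = sqrt(184.72) = 13.5912
theta = atan2(11.4, 7.4) = 57.0115 degrees

r = 13.5912, theta = 57.0115 degrees


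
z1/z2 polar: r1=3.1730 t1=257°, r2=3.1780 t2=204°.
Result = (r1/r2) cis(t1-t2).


r = 3.1730 / 3.1780 = 0.9984
theta = 257° - 204° = 53° = 53° (mod 360)

0.9984 cis(53°)


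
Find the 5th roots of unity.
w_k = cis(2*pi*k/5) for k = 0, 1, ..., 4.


The 5th roots of unity are cis(360k/5°) for k=0..4
Angle step = 360/5 = 72°
Primitive root: cis(72°)
Primitive root = 0.3090 + 0.9511i

5 roots at angles: 0°, 72°, 144°, 216°, 288°


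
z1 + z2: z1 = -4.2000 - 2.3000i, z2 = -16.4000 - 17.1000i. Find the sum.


Real: -4.2 - 16.4 = -20.6
Imag: -2.3 - 17.1 = -19.4

-20.6000 - 19.4000i


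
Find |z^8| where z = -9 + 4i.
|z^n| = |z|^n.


|z| = sqrt(81+16) = sqrt(97) = 9.8489
|z^8| = |z|^8 = (sqrt(97))^8 = 97^4 = 88529281

|z^8| = 88529281


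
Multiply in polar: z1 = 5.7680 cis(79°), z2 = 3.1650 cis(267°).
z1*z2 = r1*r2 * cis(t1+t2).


r = 5.7680 * 3.1650 = 18.2557
theta = 79° + 267° = 346° = 346° (mod 360)

18.2557 cis(346°)


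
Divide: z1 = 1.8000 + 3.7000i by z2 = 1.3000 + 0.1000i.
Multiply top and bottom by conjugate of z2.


Conjugate of z2 = 1.3000 - 0.1000i
Numerator: (1.8000 + 3.7000i)(1.3000 - 0.1000i) = 2.7100 + 4.6300i
Denominator: 1.3^2 + 0.1^2 = 1.7
Result = (2.7100 + 4.6300i)/1.7

1.5941 + 2.7235i


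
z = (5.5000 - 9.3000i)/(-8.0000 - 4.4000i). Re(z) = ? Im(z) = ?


Multiply by conjugate: (5.5000 - 9.3000i)(-8.0000 + 4.4000i) / ((-8)^2 + (-4.4)^2)
Numerator real = 5.5*(-8) - (9.3)*(-4.4) = -3.08
Numerator imag = -9.3*(-8) - 5.5*(-4.4) = 98.6
Denominator = 83.36
Re(z) = -3.08/83.36 = -0.0369
Im(z) = 98.6/83.36 = 1.1828

Re(z) = -0.0369, Im(z) = 1.1828


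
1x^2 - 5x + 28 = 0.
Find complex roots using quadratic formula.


disc = (-5)^2 - 4*1*28 = 25 - 112 = -87
sqrt(|disc|) = sqrt(87) = 9.3274
Real part = 5/(2*1) = 2.5000
Imag part = 9.3274/(2*1) = 4.6637

2.5000 ± 4.6637i


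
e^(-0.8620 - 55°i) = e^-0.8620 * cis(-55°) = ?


e^-0.8620 = 0.4223
cos(-55°) = 0.5736
sin(-55°) = -0.8192
Real = 0.4223*0.5736 = 0.2422
Imag = 0.4223*(-0.8192) = -0.3459

0.2422 - 0.3459i


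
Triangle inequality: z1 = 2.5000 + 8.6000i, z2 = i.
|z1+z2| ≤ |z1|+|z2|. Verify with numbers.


|z1| = sqrt(2.5^2 + 8.6^2) = sqrt(80.21) = 8.9560
|z2| = sqrt(0^2 + 1^2) = sqrt(1) = 1.0000
z1+z2 = 2.5000 + 9.6000i
|z1+z2| = sqrt(98.41) = 9.9202
|z1|+|z2| = 8.9560 + 1.0000 = 9.9560

|z1+z2| = 9.9202 ≤ |z1|+|z2| = 9.9560 (verified)


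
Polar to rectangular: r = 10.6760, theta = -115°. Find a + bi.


a = 10.6760*cos(-115°) = 10.6760*(-0.42262) = -4.5119
b = 10.6760*sin(-115°) = 10.6760*(-0.9063) = -9.6757

-4.5119 - 9.6757i


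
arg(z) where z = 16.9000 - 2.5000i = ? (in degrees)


Re = 16.9, Im = -2.5
arg = atan2(-2.5, 16.9) = -8.4147 degrees

arg(z) = -8.4147 degrees


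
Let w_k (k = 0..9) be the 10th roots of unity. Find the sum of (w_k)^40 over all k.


The roots are w_k = w^k with w = e^(2*pi*i/10), and (w^k)^40 = (w^40)^k.
So S = 1 + u + u^2 + ... + u^(9) with u = w^40.
40 = 4*10 + 0, so 40 is a multiple of 10 and u = (w^10)^4 = 1.
Every one of the 10 terms equals 1: S = 10

S = 10


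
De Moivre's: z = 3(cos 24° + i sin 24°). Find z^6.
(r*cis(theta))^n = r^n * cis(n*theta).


r^6 = 3^6 = 729
n*theta = 6*24° = 144° = 144° (mod 360)
a = 729*cos(144°) = -589.7734
b = 729*sin(144°) = 428.4954

729 cis(144°) = -589.7734 + 428.4954i


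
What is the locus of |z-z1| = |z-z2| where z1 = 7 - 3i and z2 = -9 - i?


Equal distances means the locus is the perpendicular bisector of z1 and z2.
Midpoint = ((7+(-9))/2, (-3+(-1))/2) = (-1.0000, -2.0000)

Perpendicular bisector through (-1.0000, -2.0000)


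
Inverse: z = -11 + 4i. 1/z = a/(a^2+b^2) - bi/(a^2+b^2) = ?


|z|^2 = 121+16 = 137
1/z = (-11 - 4i)/137

1/z = -0.0803 - 0.0292i


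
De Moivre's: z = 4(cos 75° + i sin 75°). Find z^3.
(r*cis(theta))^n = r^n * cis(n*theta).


r^3 = 4^3 = 64
n*theta = 3*75° = 225° = 225° (mod 360)
a = 64*cos(225°) = -45.2548
b = 64*sin(225°) = -45.2548

64 cis(225°) = -45.2548 - 45.2548i


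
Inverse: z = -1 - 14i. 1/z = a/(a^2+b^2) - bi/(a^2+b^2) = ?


|z|^2 = 1+196 = 197
1/z = (-1 + 14i)/197

1/z = -0.0051 + 0.0711i


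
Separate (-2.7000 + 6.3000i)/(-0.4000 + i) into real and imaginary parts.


Multiply by conjugate: (-2.7000 + 6.3000i)(-0.4000 - i) / ((-0.4)^2 + 1^2)
Numerator real = -2.7*(-0.4) + 6.3*1 = 7.38
Numerator imag = 6.3*(-0.4) - (-2.7)*1 = 0.18
Denominator = 1.16
Re(z) = 7.38/1.16 = 6.3621
Im(z) = 0.18/1.16 = 0.1552

Re(z) = 6.3621, Im(z) = 0.1552


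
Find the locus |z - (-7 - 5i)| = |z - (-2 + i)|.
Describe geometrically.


Equal distances means the locus is the perpendicular bisector of z1 and z2.
Midpoint = ((-7+(-2))/2, (-5+1)/2) = (-4.5000, -2.0000)

Perpendicular bisector through (-4.5000, -2.0000)


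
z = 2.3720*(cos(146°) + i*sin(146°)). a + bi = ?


a = 2.3720*cos(146°) = 2.3720*(-0.82904) = -1.9665
b = 2.3720*sin(146°) = 2.3720*0.5592 = 1.3264

-1.9665 + 1.3264i


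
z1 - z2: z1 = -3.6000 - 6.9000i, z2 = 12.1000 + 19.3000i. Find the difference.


Real: -3.6 - 12.1 = -15.7
Imag: -6.9 - 19.3 = -26.2

-15.7000 - 26.2000i


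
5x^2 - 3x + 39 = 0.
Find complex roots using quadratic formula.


disc = (-3)^2 - 4*5*39 = 9 - 780 = -771
sqrt(|disc|) = sqrt(771) = 27.7669
Real part = 3/(2*5) = 0.3000
Imag part = 27.7669/(2*5) = 2.7767

0.3000 ± 2.7767i


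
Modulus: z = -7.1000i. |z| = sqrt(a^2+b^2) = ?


|z| = sqrt(0^2 + (-7.1)^2) = sqrt(0 + 50.41) = sqrt(50.41) = 7.1000

|z| = 7.1000


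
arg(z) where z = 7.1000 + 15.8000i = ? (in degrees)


Re = 7.1, Im = 15.8
arg = atan2(15.8, 7.1) = 65.8024 degrees

arg(z) = 65.8024 degrees


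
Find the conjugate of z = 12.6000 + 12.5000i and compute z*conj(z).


z_bar = 12.6000 - 12.5000i
z*z_bar = 12.6^2 + 12.5^2 = 158.76 + 156.25 = 315.01

z_bar = 12.6000 - 12.5000i, z*z_bar = 315.01


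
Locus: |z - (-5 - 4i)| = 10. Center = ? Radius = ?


|z - z0| = r is a circle with center z0 and radius r.
Center = (-5, -4), radius = 10

Circle with center (-5, -4) and radius 10


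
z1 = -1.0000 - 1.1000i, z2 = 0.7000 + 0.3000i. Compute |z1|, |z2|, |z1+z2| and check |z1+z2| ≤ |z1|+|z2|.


|z1| = sqrt((-1)^2 + (-1.1)^2) = sqrt(2.21) = 1.4866
|z2| = sqrt(0.7^2 + 0.3^2) = sqrt(0.58) = 0.7616
z1+z2 = -0.3000 - 0.8000i
|z1+z2| = sqrt(0.73) = 0.8544
|z1|+|z2| = 1.4866 + 0.7616 = 2.2482

|z1+z2| = 0.8544 ≤ |z1|+|z2| = 2.2482 (verified)


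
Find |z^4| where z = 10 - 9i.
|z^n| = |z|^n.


|z| = sqrt(100+81) = sqrt(181) = 13.4536
|z^4| = |z|^4 = (sqrt(181))^4 = 181^2 = 32761

|z^4| = 32761


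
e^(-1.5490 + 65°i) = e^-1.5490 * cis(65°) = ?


e^-1.5490 = 0.2125
cos(65°) = 0.4226
sin(65°) = 0.9063
Real = 0.2125*0.4226 = 0.0898
Imag = 0.2125*0.9063 = 0.1926

0.0898 + 0.1926i


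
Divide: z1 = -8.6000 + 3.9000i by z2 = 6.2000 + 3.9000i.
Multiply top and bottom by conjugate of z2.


Conjugate of z2 = 6.2000 - 3.9000i
Numerator: (-8.6000 + 3.9000i)(6.2000 - 3.9000i) = -38.1100 + 57.7200i
Denominator: 6.2^2 + 3.9^2 = 53.65
Result = (-38.1100 + 57.7200i)/53.65

-0.7103 + 1.0759i


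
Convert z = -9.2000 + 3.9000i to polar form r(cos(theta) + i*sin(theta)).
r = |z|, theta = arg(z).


r = sqrt(84.64+15.21) = sqrt(99.85) = 9.9925
theta = atan2(3.9, -9.2) = 157.0273 degrees

r = 9.9925, theta = 157.0273 degrees


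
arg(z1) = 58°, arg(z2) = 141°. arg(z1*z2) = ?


arg(z1*z2) = 58° + 141° = 199°
Normalized to (-180°, 180°]: -161°

-161°


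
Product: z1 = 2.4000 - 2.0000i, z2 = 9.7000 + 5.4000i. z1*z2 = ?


Real = 2.4*9.7 - (-2)*5.4 = 23.28 - (-10.8) = 34.08
Imag = 2.4*5.4 + 9.7*(-2) = 12.96 - (19.4) = -6.44

34.0800 - 6.4400i


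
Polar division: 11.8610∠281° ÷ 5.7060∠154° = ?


r = 11.8610 / 5.7060 = 2.0787
theta = 281° - 154° = 127° = 127° (mod 360)

2.0787 cis(127°)


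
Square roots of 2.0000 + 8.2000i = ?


|z| = sqrt(4+67.24) = 8.4404
sqrt((|z|+a)/2) = sqrt((8.4404+2)/2) = sqrt(5.2202) = 2.2848
sqrt((|z|-a)/2) = sqrt((8.4404-2)/2) = sqrt(3.2202) = 1.7945

±(2.2848 + 1.7945i) i.e. 2.2848 + 1.7945i and -2.2848 - 1.7945i


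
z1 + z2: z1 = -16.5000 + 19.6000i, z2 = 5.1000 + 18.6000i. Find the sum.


Real: -16.5 + 5.1 = -11.4
Imag: 19.6 + 18.6 = 38.2

-11.4000 + 38.2000i


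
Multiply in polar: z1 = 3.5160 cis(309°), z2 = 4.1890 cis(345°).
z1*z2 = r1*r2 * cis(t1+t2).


r = 3.5160 * 4.1890 = 14.7285
theta = 309° + 345° = 654° = 294° (mod 360)

14.7285 cis(294°)


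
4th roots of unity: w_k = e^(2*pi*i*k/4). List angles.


The 4th roots of unity are cis(360k/4°) for k=0..3
Angle step = 360/4 = 90°
Primitive root: cis(90°)
Primitive root = 0 + 1.0000i

4 roots at angles: 0°, 90°, 180°, 270°


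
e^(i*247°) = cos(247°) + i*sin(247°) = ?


cos(247°) = -0.3907
sin(247°) = -0.9205

e^(i*247°) = -0.3907 - 0.9205i


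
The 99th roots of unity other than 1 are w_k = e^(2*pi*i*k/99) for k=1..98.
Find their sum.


With w = e^(2*pi*i/99), all 99 of the 99th roots of unity w^0 = 1, w, ..., w^(98) sum to 0: 1 + w + ... + w^(98) = (1 - w^99)/(1 - w) = 0 since w^99 = 1, w ≠ 1.
Removing the root 1: w + w^2 + ... + w^(98) = 0 - 1 = -1

Sum = -1


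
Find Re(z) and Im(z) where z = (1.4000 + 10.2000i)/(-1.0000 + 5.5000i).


Multiply by conjugate: (1.4000 + 10.2000i)(-1.0000 - 5.5000i) / ((-1)^2 + 5.5^2)
Numerator real = 1.4*(-1) + 10.2*5.5 = 54.7
Numerator imag = 10.2*(-1) - 1.4*5.5 = -17.9
Denominator = 31.25
Re(z) = 54.7/31.25 = 1.7504
Im(z) = -17.9/31.25 = -0.5728

Re(z) = 1.7504, Im(z) = -0.5728


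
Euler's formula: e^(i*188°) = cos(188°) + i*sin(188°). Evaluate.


cos(188°) = -0.9903
sin(188°) = -0.1392

e^(i*188°) = -0.9903 - 0.1392i


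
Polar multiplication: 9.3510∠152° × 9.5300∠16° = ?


r = 9.3510 * 9.5300 = 89.1150
theta = 152° + 16° = 168° = 168° (mod 360)

89.1150 cis(168°)


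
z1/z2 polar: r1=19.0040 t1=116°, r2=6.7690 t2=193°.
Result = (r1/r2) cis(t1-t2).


r = 19.0040 / 6.7690 = 2.8075
theta = 116° - 193° = -77° = 283° (mod 360)

2.8075 cis(283°)


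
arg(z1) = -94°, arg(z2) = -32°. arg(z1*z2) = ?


arg(z1*z2) = -94° - 32° = -126°
Normalized to (-180°, 180°]: -126°

-126°


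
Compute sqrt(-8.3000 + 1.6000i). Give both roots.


|z| = sqrt(68.89+2.56) = 8.4528
sqrt((|z|+a)/2) = sqrt((8.4528+(-8.3))/2) = sqrt(0.0764) = 0.2764
sqrt((|z|-a)/2) = sqrt((8.4528-(-8.3))/2) = sqrt(8.3764) = 2.8942

±(0.2764 + 2.8942i) i.e. 0.2764 + 2.8942i and -0.2764 - 2.8942i


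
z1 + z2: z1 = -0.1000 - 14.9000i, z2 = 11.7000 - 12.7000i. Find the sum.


Real: -0.1 + 11.7 = 11.6
Imag: -14.9 - 12.7 = -27.6

11.6000 - 27.6000i


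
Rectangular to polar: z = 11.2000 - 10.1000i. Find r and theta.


r = sqrt(125.44+102.01) = sqrt(227.45) = 15.0814
theta = atan2(-10.1, 11.2) = -42.0437 degrees

r = 15.0814, theta = -42.0437 degrees


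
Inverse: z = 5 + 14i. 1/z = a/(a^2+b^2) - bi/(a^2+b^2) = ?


|z|^2 = 25+196 = 221
1/z = (5 - 14i)/221

1/z = 0.0226 - 0.0633i


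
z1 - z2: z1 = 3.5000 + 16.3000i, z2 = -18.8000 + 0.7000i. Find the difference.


Real: 3.5 + 18.8 = 22.3
Imag: 16.3 - 0.7 = 15.6

22.3000 + 15.6000i


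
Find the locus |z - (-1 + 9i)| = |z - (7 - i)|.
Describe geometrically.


Equal distances means the locus is the perpendicular bisector of z1 and z2.
Midpoint = ((-1+7)/2, (9+(-1))/2) = (3.0000, 4.0000)

Perpendicular bisector through (3.0000, 4.0000)


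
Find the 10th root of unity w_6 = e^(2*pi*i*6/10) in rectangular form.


Angle = 360*6/10 = 216°
a = cos(216°) = -0.8090
b = sin(216°) = -0.5878

-0.8090 - 0.5878i


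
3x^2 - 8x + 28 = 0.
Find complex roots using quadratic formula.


disc = (-8)^2 - 4*3*28 = 64 - 336 = -272
sqrt(|disc|) = sqrt(272) = 16.4924
Real part = 8/(2*3) = 1.3333
Imag part = 16.4924/(2*3) = 2.7487

1.3333 ± 2.7487i


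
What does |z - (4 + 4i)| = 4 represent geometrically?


|z - z0| = r is a circle with center z0 and radius r.
Center = (4, 4), radius = 4

Circle with center (4, 4) and radius 4


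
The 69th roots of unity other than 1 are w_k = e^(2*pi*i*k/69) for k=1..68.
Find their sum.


With w = e^(2*pi*i/69), all 69 of the 69th roots of unity w^0 = 1, w, ..., w^(68) sum to 0: 1 + w + ... + w^(68) = (1 - w^69)/(1 - w) = 0 since w^69 = 1, w ≠ 1.
Removing the root 1: w + w^2 + ... + w^(68) = 0 - 1 = -1

Sum = -1


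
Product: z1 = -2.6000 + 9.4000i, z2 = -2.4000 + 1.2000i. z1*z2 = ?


Real = -2.6*(-2.4) - 9.4*1.2 = 6.24 - 11.28 = -5.04
Imag = -2.6*1.2 - (2.4)*9.4 = -3.12 - (22.56) = -25.68

-5.0400 - 25.6800i


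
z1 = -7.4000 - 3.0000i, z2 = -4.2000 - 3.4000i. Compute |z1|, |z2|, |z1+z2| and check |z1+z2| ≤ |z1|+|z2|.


|z1| = sqrt((-7.4)^2 + (-3)^2) = sqrt(63.76) = 7.9850
|z2| = sqrt((-4.2)^2 + (-3.4)^2) = sqrt(29.2) = 5.4037
z1+z2 = -11.6000 - 6.4000i
|z1+z2| = sqrt(175.52) = 13.2484
|z1|+|z2| = 7.9850 + 5.4037 = 13.3887

|z1+z2| = 13.2484 ≤ |z1|+|z2| = 13.3887 (verified)


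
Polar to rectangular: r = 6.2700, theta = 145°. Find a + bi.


a = 6.2700*cos(145°) = 6.2700*(-0.81915) = -5.1361
b = 6.2700*sin(145°) = 6.2700*0.57358 = 3.5963

-5.1361 + 3.5963i


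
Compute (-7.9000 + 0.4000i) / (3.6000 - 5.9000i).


Conjugate of z2 = 3.6000 + 5.9000i
Numerator: (-7.9000 + 0.4000i)(3.6000 + 5.9000i) = -30.8000 - 45.1700i
Denominator: 3.6^2 + (-5.9)^2 = 47.77
Result = (-30.8000 - 45.1700i)/47.77

-0.6448 - 0.9456i


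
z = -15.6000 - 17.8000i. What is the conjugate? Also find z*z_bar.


z_bar = -15.6000 + 17.8000i
z*z_bar = (-15.6)^2 + (-17.8)^2 = 243.36 + 316.84 = 560.2

z_bar = -15.6000 + 17.8000i, z*z_bar = 560.2


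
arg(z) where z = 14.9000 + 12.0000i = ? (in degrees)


Re = 14.9, Im = 12
arg = atan2(12, 14.9) = 38.8469 degrees

arg(z) = 38.8469 degrees


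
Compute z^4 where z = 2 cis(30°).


r^4 = 2^4 = 16
n*theta = 4*30° = 120° = 120° (mod 360)
a = 16*cos(120°) = -8.0000
b = 16*sin(120°) = 13.8564

16 cis(120°) = -8.0000 + 13.8564i


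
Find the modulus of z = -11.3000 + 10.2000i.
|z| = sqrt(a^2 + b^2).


|z| = sqrt((-11.3)^2 + 10.2^2) = sqrt(127.69 + 104.04) = sqrt(231.73) = 15.2227

|z| = 15.2227


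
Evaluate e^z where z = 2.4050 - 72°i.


e^2.4050 = 11.0784
cos(-72°) = 0.30902
sin(-72°) = -0.95106
Real = 11.0784*0.30902 = 3.4234
Imag = 11.0784*(-0.95106) = -10.5362

3.4234 - 10.5362i


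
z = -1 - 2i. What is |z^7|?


|z| = sqrt(1+4) = sqrt(5) = 2.2361
|z^7| = |z|^7 = (sqrt(5))^7 = 5^3 * sqrt(5) = 125*sqrt(5)

|z^7| = 125*sqrt(5) ≈ 279.5085


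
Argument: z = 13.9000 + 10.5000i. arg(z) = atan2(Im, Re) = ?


Re = 13.9, Im = 10.5
arg = atan2(10.5, 13.9) = 37.0672 degrees

arg(z) = 37.0672 degrees


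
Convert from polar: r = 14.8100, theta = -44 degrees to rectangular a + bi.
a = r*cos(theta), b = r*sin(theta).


a = 14.8100*cos(-44°) = 14.8100*0.71934 = 10.6534
b = 14.8100*sin(-44°) = 14.8100*(-0.69466) = -10.2879

10.6534 - 10.2879i


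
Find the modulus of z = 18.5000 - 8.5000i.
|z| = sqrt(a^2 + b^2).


|z| = sqrt(18.5^2 + (-8.5)^2) = sqrt(342.25 + 72.25) = sqrt(414.5) = 20.3593

|z| = 20.3593


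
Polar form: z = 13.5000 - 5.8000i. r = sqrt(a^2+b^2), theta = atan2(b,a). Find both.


r = sqrt(182.25+33.64) = sqrt(215.89) = 14.6932
theta = atan2(-5.8, 13.5) = -23.2498 degrees

r = 14.6932, theta = -23.2498 degrees


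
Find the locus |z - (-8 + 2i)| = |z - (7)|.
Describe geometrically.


Equal distances means the locus is the perpendicular bisector of z1 and z2.
Midpoint = ((-8+7)/2, (2+0)/2) = (-0.5000, 1.0000)

Perpendicular bisector through (-0.5000, 1.0000)


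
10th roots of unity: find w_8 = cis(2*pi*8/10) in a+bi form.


Angle = 360*8/10 = 288°
a = cos(288°) = 0.3090
b = sin(288°) = -0.9511

0.3090 - 0.9511i


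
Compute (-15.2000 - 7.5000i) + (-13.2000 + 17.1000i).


Real: -15.2 - 13.2 = -28.4
Imag: -7.5 + 17.1 = 9.6

-28.4000 + 9.6000i


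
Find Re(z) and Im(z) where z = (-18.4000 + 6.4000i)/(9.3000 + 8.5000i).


Multiply by conjugate: (-18.4000 + 6.4000i)(9.3000 - 8.5000i) / (9.3^2 + 8.5^2)
Numerator real = -18.4*9.3 + 6.4*8.5 = -116.72
Numerator imag = 6.4*9.3 - (-18.4)*8.5 = 215.92
Denominator = 158.74
Re(z) = -116.72/158.74 = -0.7353
Im(z) = 215.92/158.74 = 1.3602

Re(z) = -0.7353, Im(z) = 1.3602


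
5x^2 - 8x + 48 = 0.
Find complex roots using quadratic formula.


disc = (-8)^2 - 4*5*48 = 64 - 960 = -896
sqrt(|disc|) = sqrt(896) = 29.9333
Real part = 8/(2*5) = 0.8000
Imag part = 29.9333/(2*5) = 2.9933

0.8000 ± 2.9933i


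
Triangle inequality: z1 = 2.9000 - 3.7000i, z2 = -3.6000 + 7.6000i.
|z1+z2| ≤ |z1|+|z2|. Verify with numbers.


|z1| = sqrt(2.9^2 + (-3.7)^2) = sqrt(22.1) = 4.7011
|z2| = sqrt((-3.6)^2 + 7.6^2) = sqrt(70.72) = 8.4095
z1+z2 = -0.7000 + 3.9000i
|z1+z2| = sqrt(15.7) = 3.9623
|z1|+|z2| = 4.7011 + 8.4095 = 13.1106

|z1+z2| = 3.9623 ≤ |z1|+|z2| = 13.1106 (verified)


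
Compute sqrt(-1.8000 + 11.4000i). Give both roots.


|z| = sqrt(3.24+129.96) = 11.5412
sqrt((|z|+a)/2) = sqrt((11.5412+(-1.8))/2) = sqrt(4.8706) = 2.2069
sqrt((|z|-a)/2) = sqrt((11.5412-(-1.8))/2) = sqrt(6.6706) = 2.5828

±(2.2069 + 2.5828i) i.e. 2.2069 + 2.5828i and -2.2069 - 2.5828i


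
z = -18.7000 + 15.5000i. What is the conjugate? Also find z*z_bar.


z_bar = -18.7000 - 15.5000i
z*z_bar = (-18.7)^2 + 15.5^2 = 349.69 + 240.25 = 589.94

z_bar = -18.7000 - 15.5000i, z*z_bar = 589.94


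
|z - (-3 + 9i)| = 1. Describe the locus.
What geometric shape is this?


|z - z0| = r is a circle with center z0 and radius r.
Center = (-3, 9), radius = 1

Circle with center (-3, 9) and radius 1


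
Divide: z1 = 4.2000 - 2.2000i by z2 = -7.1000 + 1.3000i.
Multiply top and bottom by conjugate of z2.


Conjugate of z2 = -7.1000 - 1.3000i
Numerator: (4.2000 - 2.2000i)(-7.1000 - 1.3000i) = -32.6800 + 10.1600i
Denominator: (-7.1)^2 + 1.3^2 = 52.1
Result = (-32.6800 + 10.1600i)/52.1

-0.6273 + 0.1950i


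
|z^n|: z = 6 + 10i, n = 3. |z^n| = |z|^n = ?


|z| = sqrt(36+100) = sqrt(136) = 11.6619
|z^3| = |z|^3 = (sqrt(136))^3 = 136*sqrt(136)

|z^3| = 136*sqrt(136) ≈ 1586.0189


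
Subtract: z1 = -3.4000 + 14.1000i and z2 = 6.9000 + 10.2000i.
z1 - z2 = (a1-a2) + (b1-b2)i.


Real: -3.4 - 6.9 = -10.3
Imag: 14.1 - 10.2 = 3.9

-10.3000 + 3.9000i


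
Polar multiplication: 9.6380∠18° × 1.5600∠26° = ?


r = 9.6380 * 1.5600 = 15.0353
theta = 18° + 26° = 44° = 44° (mod 360)

15.0353 cis(44°)


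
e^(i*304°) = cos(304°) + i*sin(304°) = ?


cos(304°) = 0.5592
sin(304°) = -0.8290

e^(i*304°) = 0.5592 - 0.8290i


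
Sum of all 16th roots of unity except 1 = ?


With w = e^(2*pi*i/16), all 16 of the 16th roots of unity w^0 = 1, w, ..., w^(15) sum to 0: 1 + w + ... + w^(15) = (1 - w^16)/(1 - w) = 0 since w^16 = 1, w ≠ 1.
Removing the root 1: w + w^2 + ... + w^(15) = 0 - 1 = -1

Sum = -1


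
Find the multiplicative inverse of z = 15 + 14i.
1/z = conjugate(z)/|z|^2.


|z|^2 = 225+196 = 421
1/z = (15 - 14i)/421

1/z = 0.0356 - 0.0333i


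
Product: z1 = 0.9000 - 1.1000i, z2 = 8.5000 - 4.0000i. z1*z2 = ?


Real = 0.9*8.5 - (-1.1)*(-4) = 7.65 - 4.4 = 3.25
Imag = 0.9*(-4) + 8.5*(-1.1) = -3.6 - (9.35) = -12.95

3.2500 - 12.9500i


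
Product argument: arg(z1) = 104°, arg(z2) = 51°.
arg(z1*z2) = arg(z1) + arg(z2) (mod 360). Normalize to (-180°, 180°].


arg(z1*z2) = 104° + 51° = 155°
Normalized to (-180°, 180°]: 155°

155°


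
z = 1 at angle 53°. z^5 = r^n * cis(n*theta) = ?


r^5 = 1^5 = 1
n*theta = 5*53° = 265° = 265° (mod 360)
a = 1*cos(265°) = -0.0872
b = 1*sin(265°) = -0.9962

1 cis(265°) = -0.0872 - 0.9962i


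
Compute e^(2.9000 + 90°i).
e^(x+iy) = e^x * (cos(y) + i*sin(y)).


e^2.9000 = 18.1741
cos(90°) = 0
sin(90°) = 1
Real = 18.1741*0 = 0
Imag = 18.1741*1 = 18.1741

0 + 18.1741i


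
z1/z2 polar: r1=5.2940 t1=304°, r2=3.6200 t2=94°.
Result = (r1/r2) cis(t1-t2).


r = 5.2940 / 3.6200 = 1.4624
theta = 304° - 94° = 210° = 210° (mod 360)

1.4624 cis(210°)


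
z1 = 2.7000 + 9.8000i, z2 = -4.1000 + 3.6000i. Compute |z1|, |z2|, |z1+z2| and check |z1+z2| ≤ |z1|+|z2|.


|z1| = sqrt(2.7^2 + 9.8^2) = sqrt(103.33) = 10.1651
|z2| = sqrt((-4.1)^2 + 3.6^2) = sqrt(29.77) = 5.4562
z1+z2 = -1.4000 + 13.4000i
|z1+z2| = sqrt(181.52) = 13.4729
|z1|+|z2| = 10.1651 + 5.4562 = 15.6213

|z1+z2| = 13.4729 ≤ |z1|+|z2| = 15.6213 (verified)


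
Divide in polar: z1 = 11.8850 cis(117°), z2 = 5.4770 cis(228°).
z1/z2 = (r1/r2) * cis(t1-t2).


r = 11.8850 / 5.4770 = 2.1700
theta = 117° - 228° = -111° = 249° (mod 360)

2.1700 cis(249°)


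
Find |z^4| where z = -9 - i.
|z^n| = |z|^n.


|z| = sqrt(81+1) = sqrt(82) = 9.0554
|z^4| = |z|^4 = (sqrt(82))^4 = 82^2 = 6724

|z^4| = 6724


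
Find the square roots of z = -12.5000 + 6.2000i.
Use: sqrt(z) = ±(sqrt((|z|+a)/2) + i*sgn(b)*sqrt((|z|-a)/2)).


|z| = sqrt(156.25+38.44) = 13.9531
sqrt((|z|+a)/2) = sqrt((13.9531+(-12.5))/2) = sqrt(0.7266) = 0.8524
sqrt((|z|-a)/2) = sqrt((13.9531-(-12.5))/2) = sqrt(13.2266) = 3.6368

±(0.8524 + 3.6368i) i.e. 0.8524 + 3.6368i and -0.8524 - 3.6368i


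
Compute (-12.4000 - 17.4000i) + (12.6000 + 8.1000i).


Real: -12.4 + 12.6 = 0.2
Imag: -17.4 + 8.1 = -9.3

0.2000 - 9.3000i


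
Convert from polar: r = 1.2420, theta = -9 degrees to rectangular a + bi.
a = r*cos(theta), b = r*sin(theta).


a = 1.2420*cos(-9°) = 1.2420*0.9877 = 1.2267
b = 1.2420*sin(-9°) = 1.2420*(-0.15643) = -0.1943

1.2267 - 0.1943i


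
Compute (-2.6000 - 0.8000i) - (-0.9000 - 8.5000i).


Real: -2.6 + 0.9 = -1.7
Imag: -0.8 + 8.5 = 7.7

-1.7000 + 7.7000i


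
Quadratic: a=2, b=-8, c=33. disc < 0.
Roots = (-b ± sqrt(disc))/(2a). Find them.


disc = (-8)^2 - 4*2*33 = 64 - 264 = -200
sqrt(|disc|) = sqrt(200) = 14.1421
Real part = 8/(2*2) = 2.0000
Imag part = 14.1421/(2*2) = 3.5355

2.0000 ± 3.5355i


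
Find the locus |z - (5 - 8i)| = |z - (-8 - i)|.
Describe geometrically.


Equal distances means the locus is the perpendicular bisector of z1 and z2.
Midpoint = ((5+(-8))/2, (-8+(-1))/2) = (-1.5000, -4.5000)

Perpendicular bisector through (-1.5000, -4.5000)


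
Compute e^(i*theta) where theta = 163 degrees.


cos(163°) = -0.9563
sin(163°) = 0.2924

e^(i*163°) = -0.9563 + 0.2924i


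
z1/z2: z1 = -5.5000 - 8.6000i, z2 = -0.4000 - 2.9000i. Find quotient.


Conjugate of z2 = -0.4000 + 2.9000i
Numerator: (-5.5000 - 8.6000i)(-0.4000 + 2.9000i) = 27.1400 - 12.5100i
Denominator: (-0.4)^2 + (-2.9)^2 = 8.57
Result = (27.1400 - 12.5100i)/8.57

3.1669 - 1.4597i


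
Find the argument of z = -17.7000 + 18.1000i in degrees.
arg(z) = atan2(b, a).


Re = -17.7, Im = 18.1
arg = atan2(18.1, -17.7) = 134.3599 degrees

arg(z) = 134.3599 degrees


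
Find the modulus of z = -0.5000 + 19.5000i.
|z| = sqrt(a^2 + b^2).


|z| = sqrt((-0.5)^2 + 19.5^2) = sqrt(0.25 + 380.25) = sqrt(380.5) = 19.5064

|z| = 19.5064


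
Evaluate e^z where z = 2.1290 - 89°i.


e^2.1290 = 8.4065
cos(-89°) = 0.01745
sin(-89°) = -0.99985
Real = 8.4065*0.01745 = 0.1467
Imag = 8.4065*(-0.99985) = -8.4052

0.1467 - 8.4052i


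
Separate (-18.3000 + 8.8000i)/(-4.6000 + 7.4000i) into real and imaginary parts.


Multiply by conjugate: (-18.3000 + 8.8000i)(-4.6000 - 7.4000i) / ((-4.6)^2 + 7.4^2)
Numerator real = -18.3*(-4.6) + 8.8*7.4 = 149.3
Numerator imag = 8.8*(-4.6) - (-18.3)*7.4 = 94.94
Denominator = 75.92
Re(z) = 149.3/75.92 = 1.9665
Im(z) = 94.94/75.92 = 1.2505

Re(z) = 1.9665, Im(z) = 1.2505
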